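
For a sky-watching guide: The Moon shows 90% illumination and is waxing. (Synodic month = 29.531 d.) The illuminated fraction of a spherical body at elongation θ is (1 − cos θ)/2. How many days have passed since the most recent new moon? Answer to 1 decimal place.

cos θ = 1 − 2f = -0.800, giving a principal value of 143.1°.
Waxing ⇒ before full, so θ = 143.1°.
At 360°/29.531 d per day, 143.1° corresponds to 11.74 days.

11.7 days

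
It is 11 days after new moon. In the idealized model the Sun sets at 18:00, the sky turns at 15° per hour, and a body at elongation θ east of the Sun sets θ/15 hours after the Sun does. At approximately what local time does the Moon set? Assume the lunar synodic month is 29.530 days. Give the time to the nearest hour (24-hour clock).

03:00

Phase angle: θ = 360°·(11 d)/(29.530 d) = 134.1°.
The Moon trails the Sun by θ/15 = 134.1/15 ≈ 8.94 hours.
18:00 + 8.94 h ≈ 02:56 → 03:00 to the nearest hour.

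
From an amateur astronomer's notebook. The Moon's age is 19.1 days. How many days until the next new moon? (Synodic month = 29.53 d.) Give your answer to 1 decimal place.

10.4 days

The next new moon completes the synodic month: 29.53 − 19.1 = 10.430 days.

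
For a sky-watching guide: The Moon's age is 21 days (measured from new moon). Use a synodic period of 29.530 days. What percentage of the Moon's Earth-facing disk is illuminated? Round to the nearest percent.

The Moon has covered 21/29.530 of its cycle, so θ ≈ 360° × 21/29.530 = 256.0°.
cos 256.0° = (-0.242), so f = (1 − (-0.242))/2 = 0.621, so 62%.

62%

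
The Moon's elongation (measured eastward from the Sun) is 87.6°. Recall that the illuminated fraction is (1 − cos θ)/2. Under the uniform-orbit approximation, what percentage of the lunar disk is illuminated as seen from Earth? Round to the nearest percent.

48%

f = (1 − cos 87.6°)/2 = (1 − 0.042)/2 ≈ 0.479, i.e. 48%.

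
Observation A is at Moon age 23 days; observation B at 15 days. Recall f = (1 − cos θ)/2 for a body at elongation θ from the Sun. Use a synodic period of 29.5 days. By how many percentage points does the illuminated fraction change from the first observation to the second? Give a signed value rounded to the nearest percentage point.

First observation: θ = 360°·23/29.5 = 280.7°, so f = 0.407.
Second observation: θ = 183.1°, f = 0.999.
Δf = 0.999 − 0.407 = +0.592, i.e. +59 pp.

+59 pp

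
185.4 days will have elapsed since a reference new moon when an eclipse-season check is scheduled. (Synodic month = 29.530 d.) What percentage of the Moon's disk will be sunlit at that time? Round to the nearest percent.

59%

Reduce mod P: 185.4 − 6×29.530 = 8.22 d into the current lunation.
The Moon has covered 8.22/29.530 of its cycle, so θ ≈ 360° × 8.22/29.530 = 100.2°.
Illuminated fraction = (1 − cos 100.2°)/2 = (1 − (-0.177))/2 ≈ 0.589, so 59%.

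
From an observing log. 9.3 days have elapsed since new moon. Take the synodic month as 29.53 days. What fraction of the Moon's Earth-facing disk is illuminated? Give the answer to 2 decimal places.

0.70

The Moon has covered 9.3/29.53 of its cycle, so θ ≈ 360° × 9.3/29.53 = 113.4°.
With cos θ = (-0.397), the lit fraction is (1 − (-0.397))/2 ≈ 0.698.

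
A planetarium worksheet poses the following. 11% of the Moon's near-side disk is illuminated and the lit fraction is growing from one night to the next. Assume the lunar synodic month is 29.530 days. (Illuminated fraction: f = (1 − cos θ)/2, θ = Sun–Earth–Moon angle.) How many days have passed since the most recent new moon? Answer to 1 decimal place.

From f = (1 − cos θ)/2: cos θ = 1 − 2×0.11 = 0.780; arccos → 38.7°.
Waxing ⇒ before full, so θ = 38.7°.
At 360°/29.530 d per day, 38.7° corresponds to 3.18 days.

3.2 days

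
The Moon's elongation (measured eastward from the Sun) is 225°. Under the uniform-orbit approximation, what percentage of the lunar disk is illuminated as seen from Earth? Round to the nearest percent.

f = (1 − cos 225°)/2 = (1 − (-0.707))/2 ≈ 0.854, i.e. 85%.

85%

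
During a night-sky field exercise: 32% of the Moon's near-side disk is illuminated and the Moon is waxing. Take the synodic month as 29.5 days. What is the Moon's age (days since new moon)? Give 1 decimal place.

5.6 days

Invert f = (1 − cos θ)/2 to get cos θ = 1 − 2(0.32) = 0.360, hence θ₀ = arccos 0.360 = 68.9°.
Before full moon the principal value applies: θ = 68.9°.
At 360°/29.5 d per day, 68.9° corresponds to 5.65 days.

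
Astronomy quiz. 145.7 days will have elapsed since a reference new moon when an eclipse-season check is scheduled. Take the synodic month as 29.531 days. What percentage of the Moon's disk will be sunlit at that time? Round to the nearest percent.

4%

145.7 d spans 4 complete synodic months (4 × 29.531 = 118.12 d) plus 27.58 d.
The Moon has covered 27.58/29.531 of its cycle, so θ ≈ 360° × 27.58/29.531 = 336.2°.
cos 336.2° = 0.915, so f = (1 − 0.915)/2 = 0.043, so 4%.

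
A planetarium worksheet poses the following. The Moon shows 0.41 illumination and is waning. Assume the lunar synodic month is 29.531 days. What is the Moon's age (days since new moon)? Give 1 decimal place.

From f = (1 − cos θ)/2: cos θ = 1 − 2×0.41 = 0.180; arccos → 79.6°.
A waning Moon lies in 180°–360°, so θ = 360° − 79.6° = 280.4°.
Age = 29.531 × 280.4°/360° ≈ 23.00 days.

23.0 days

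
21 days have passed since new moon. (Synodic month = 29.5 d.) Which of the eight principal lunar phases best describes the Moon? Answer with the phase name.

At 21/29.5 of the cycle, θ ≈ 256° — the last quarter range.

last quarter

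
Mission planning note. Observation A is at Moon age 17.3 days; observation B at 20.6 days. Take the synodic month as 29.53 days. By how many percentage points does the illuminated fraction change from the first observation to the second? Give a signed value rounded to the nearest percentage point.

-27 pp

θ₁ = 360° × 17.3/29.53 = 210.9°, f₁ = (1 − cos θ₁)/2 = 0.929.
θ₂ = 360° × 20.6/29.53 = 251.1°, f₂ = (1 − cos θ₂)/2 = 0.662.
Change = f₂ − f₁ = -0.267 → -27 percentage points.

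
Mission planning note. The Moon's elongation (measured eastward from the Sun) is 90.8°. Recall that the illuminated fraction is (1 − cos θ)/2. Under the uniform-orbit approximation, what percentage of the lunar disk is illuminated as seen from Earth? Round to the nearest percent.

cos 90.8° = (-0.014), so f = (1 − (-0.014))/2 = 0.507, i.e. 51%.

51%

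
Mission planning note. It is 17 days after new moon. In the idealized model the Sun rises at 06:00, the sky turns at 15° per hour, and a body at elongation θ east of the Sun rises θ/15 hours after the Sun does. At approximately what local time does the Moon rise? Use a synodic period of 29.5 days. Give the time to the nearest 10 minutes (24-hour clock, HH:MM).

Elongation θ = 360° × 17/29.5 ≈ 207.5°.
At 15° of sky rotation per hour, 207.5° corresponds to a 13.83 h lag.
06:00 + 13.831 h ≈ 19:50 → 19:50 to the nearest ten minutes.

19:50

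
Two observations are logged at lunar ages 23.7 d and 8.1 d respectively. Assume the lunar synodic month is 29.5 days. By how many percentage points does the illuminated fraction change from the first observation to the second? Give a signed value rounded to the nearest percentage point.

θ₁ = 360° × 23.7/29.5 = 289.2°, f₁ = (1 − cos θ₁)/2 = 0.335.
θ₂ = 360° × 8.1/29.5 = 98.8°, f₂ = (1 − cos θ₂)/2 = 0.577.
Change = f₂ − f₁ = +0.242 → +24 percentage points.

+24 pp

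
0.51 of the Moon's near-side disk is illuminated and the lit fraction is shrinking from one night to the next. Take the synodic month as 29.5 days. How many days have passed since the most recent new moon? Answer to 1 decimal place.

22.0 days

cos θ = 1 − 2f = -0.020, giving a principal value of 91.1°.
Since the Moon is past full (waning), take the reflex angle: θ = 360° − 91.1° = 268.9°.
That fraction of the synodic month is 268.9/360 × 29.5 d ≈ 22.03 d.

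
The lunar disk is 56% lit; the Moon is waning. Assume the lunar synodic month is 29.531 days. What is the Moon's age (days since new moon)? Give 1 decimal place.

cos θ = 1 − 2f = -0.120, giving a principal value of 96.9°.
A waning Moon lies in 180°–360°, so θ = 360° − 96.9° = 263.1°.
Age = 29.531 × 263.1°/360° ≈ 21.58 days.

21.6 days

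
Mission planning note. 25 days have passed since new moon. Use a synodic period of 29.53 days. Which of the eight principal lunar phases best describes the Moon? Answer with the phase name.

At 25/29.53 of the cycle, θ ≈ 305° — the waning crescent range.

waning crescent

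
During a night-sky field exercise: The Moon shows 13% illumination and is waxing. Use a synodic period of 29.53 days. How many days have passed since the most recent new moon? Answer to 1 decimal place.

From f = (1 − cos θ)/2: cos θ = 1 − 2×0.13 = 0.740; arccos → 42.3°.
Waxing ⇒ before full, so θ = 42.3°.
At 360°/29.53 d per day, 42.3° corresponds to 3.47 days.

3.5 days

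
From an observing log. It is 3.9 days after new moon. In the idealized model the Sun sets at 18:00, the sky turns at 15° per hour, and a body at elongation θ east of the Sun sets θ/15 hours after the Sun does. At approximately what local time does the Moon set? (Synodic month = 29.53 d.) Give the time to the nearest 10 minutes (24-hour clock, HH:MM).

Elongation θ = 360° × 3.9/29.53 ≈ 47.5°.
Delay after the Sun = 47.5° / (15°/h) ≈ 3.17 h.
18:00 + 3.170 h ≈ 21:10 → 21:10 to the nearest ten minutes.

21:10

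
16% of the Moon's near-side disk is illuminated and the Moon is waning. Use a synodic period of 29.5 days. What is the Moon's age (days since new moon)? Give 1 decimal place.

Invert f = (1 − cos θ)/2 to get cos θ = 1 − 2(0.16) = 0.680, hence θ₀ = arccos 0.680 = 47.2°.
Waning ⇒ past full, so θ = 360° − 47.2° = 312.8°.
At 360°/29.5 d per day, 312.8° corresponds to 25.64 days.

25.6 days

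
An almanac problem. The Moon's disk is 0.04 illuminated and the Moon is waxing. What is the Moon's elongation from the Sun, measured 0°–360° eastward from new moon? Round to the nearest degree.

Invert f = (1 − cos θ)/2 to get cos θ = 1 − 2(0.04) = 0.920, hence θ₀ = arccos 0.920 = 23.1°.
Before full moon the principal value applies: θ = 23.1°.

23°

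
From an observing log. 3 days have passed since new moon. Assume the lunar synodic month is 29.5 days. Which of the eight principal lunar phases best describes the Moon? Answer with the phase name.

θ ≈ 360° × 3/29.5 = 37°, which falls in the waxing crescent sector.

waxing crescent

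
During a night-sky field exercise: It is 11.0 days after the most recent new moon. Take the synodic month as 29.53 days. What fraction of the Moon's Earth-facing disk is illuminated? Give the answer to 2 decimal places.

0.85

The Moon has covered 11.0/29.53 of its cycle, so θ ≈ 360° × 11.0/29.53 = 134.1°.
cos 134.1° = (-0.696), so f = (1 − (-0.696))/2 = 0.848.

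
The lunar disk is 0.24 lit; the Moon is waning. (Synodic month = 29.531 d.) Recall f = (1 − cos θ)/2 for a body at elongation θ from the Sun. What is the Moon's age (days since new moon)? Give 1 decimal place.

cos θ = 1 − 2f = 0.520, giving a principal value of 58.7°.
Since the Moon is past full (waning), take the reflex angle: θ = 360° − 58.7° = 301.3°.
That fraction of the synodic month is 301.3/360 × 29.531 d ≈ 24.72 d.

24.7 days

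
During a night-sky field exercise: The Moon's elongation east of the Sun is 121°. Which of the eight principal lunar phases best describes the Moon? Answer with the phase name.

121° lies in the waxing gibbous sector of the 8-phase cycle.

waxing gibbous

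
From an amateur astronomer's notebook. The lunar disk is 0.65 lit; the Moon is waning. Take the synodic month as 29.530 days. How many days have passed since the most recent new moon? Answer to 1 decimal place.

cos θ = 1 − 2f = -0.300, giving a principal value of 107.5°.
A waning Moon lies in 180°–360°, so θ = 360° − 107.5° = 252.5°.
At 360°/29.530 d per day, 252.5° corresponds to 20.72 days.

20.7 days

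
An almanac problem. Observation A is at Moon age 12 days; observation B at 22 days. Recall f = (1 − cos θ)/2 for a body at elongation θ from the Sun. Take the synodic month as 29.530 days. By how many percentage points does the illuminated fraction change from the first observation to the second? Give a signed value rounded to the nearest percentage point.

-40 pp

First observation: θ = 360°·12/29.530 = 146.3°, so f = 0.916.
Second observation: θ = 268.2°, f = 0.516.
Δf = 0.516 − 0.916 = -0.400, i.e. -40 pp.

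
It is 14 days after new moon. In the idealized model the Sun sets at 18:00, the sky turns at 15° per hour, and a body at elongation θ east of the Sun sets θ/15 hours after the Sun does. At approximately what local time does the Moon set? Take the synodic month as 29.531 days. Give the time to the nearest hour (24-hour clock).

Elongation θ = 360° × 14/29.531 ≈ 170.7°.
The Moon trails the Sun by θ/15 = 170.7/15 ≈ 11.38 hours.
18:00 + 11.38 h ≈ 05:23 → 05:00 to the nearest hour.

05:00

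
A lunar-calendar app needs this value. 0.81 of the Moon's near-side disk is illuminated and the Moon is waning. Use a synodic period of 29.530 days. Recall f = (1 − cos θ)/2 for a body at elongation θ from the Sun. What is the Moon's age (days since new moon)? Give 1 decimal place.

19.0 days

cos θ = 1 − 2f = -0.620, giving a principal value of 128.3°.
Since the Moon is past full (waning), take the reflex angle: θ = 360° − 128.3° = 231.7°.
At 360°/29.530 d per day, 231.7° corresponds to 19.00 days.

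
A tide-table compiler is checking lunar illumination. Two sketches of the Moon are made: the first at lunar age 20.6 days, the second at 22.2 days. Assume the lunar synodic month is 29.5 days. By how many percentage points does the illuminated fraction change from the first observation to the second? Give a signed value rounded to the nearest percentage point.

First observation: θ = 360°·20.6/29.5 = 251.4°, so f = 0.660.
Second observation: θ = 270.9°, f = 0.492.
Δf = 0.492 − 0.660 = -0.168, i.e. -17 pp.

-17 percentage points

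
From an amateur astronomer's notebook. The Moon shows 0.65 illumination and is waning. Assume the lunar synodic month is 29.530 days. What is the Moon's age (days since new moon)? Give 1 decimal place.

From f = (1 − cos θ)/2: cos θ = 1 − 2×0.65 = -0.300; arccos → 107.5°.
A waning Moon lies in 180°–360°, so θ = 360° − 107.5° = 252.5°.
At 360°/29.530 d per day, 252.5° corresponds to 20.72 days.

20.7 days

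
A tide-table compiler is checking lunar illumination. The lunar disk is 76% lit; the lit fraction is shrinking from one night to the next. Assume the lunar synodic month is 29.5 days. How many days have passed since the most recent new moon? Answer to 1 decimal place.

19.6 days

Invert f = (1 − cos θ)/2 to get cos θ = 1 − 2(0.76) = -0.520, hence θ₀ = arccos -0.520 = 121.3°.
Waning ⇒ past full, so θ = 360° − 121.3° = 238.7°.
At 360°/29.5 d per day, 238.7° corresponds to 19.56 days.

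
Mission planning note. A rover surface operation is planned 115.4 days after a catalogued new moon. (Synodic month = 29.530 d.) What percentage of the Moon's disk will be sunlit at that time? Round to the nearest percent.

115.4/29.530 = 3.908 lunations, so 3 complete cycles and 26.81 d into the next.
Elongation θ = 360° × 26.81/29.530 ≈ 326.8°.
Illuminated fraction = (1 − cos 326.8°)/2 = (1 − 0.837)/2 ≈ 0.081, so 8%.

8%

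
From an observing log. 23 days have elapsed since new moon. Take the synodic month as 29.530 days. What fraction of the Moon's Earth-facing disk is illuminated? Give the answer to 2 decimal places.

Elongation θ = 360° × 23/29.530 ≈ 280.4°.
cos 280.4° = 0.180, so f = (1 − 0.180)/2 = 0.410.

0.41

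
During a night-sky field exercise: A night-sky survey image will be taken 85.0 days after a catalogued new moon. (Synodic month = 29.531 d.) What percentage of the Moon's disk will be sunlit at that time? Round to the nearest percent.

14%

85.0/29.531 = 2.878 lunations, so 2 complete cycles and 25.94 d into the next.
Elongation θ = 360° × 25.94/29.531 ≈ 316.2°.
With cos θ = 0.722, the lit fraction is (1 − 0.722)/2 ≈ 0.139, so 14%.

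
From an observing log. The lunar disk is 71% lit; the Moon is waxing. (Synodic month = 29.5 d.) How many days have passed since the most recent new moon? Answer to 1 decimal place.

9.4 days

From f = (1 − cos θ)/2: cos θ = 1 − 2×0.71 = -0.420; arccos → 114.8°.
Before full moon the principal value applies: θ = 114.8°.
That fraction of the synodic month is 114.8/360 × 29.5 d ≈ 9.41 d.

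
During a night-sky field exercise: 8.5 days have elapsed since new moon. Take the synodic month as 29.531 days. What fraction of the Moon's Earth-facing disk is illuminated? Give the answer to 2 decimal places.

0.62

The Moon has covered 8.5/29.531 of its cycle, so θ ≈ 360° × 8.5/29.531 = 103.6°.
cos 103.6° = (-0.235), so f = (1 − (-0.235))/2 = 0.618.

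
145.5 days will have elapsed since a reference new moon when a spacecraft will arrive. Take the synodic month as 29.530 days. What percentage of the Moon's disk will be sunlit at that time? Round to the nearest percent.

145.5 d spans 4 complete synodic months (4 × 29.530 = 118.12 d) plus 27.38 d.
Elongation θ = 360° × 27.38/29.530 ≈ 333.8°.
Illuminated fraction = (1 − cos 333.8°)/2 = (1 − 0.897)/2 ≈ 0.051, so 5%.

5%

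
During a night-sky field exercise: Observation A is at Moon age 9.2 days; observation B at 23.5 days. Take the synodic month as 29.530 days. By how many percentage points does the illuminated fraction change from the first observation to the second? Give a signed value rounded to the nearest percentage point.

-33 percentage points

First observation: θ = 360°·9.2/29.530 = 112.2°, so f = 0.689.
Second observation: θ = 286.5°, f = 0.358.
Δf = 0.358 − 0.689 = -0.330, i.e. -33 pp.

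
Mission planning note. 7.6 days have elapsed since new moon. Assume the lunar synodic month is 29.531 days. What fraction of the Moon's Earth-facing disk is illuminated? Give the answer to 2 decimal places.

0.52

Elongation θ = 360° × 7.6/29.531 ≈ 92.6°.
Illuminated fraction = (1 − cos 92.6°)/2 = (1 − (-0.046))/2 ≈ 0.523.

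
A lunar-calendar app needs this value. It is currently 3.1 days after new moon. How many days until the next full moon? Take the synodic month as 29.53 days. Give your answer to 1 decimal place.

11.7 days

Full moon is 0.5 of the way through the cycle: age 0.5 × 29.53 = 14.765 d.
So 11.665 days remain (14.765 − 3.1).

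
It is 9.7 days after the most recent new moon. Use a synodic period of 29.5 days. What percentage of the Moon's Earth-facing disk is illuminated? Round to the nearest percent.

74%

The Moon has covered 9.7/29.5 of its cycle, so θ ≈ 360° × 9.7/29.5 = 118.4°.
With cos θ = (-0.475), the lit fraction is (1 − (-0.475))/2 ≈ 0.738, so 74%.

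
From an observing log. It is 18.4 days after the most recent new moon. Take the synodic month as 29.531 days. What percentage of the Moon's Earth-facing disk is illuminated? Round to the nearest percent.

86%

The Moon has covered 18.4/29.531 of its cycle, so θ ≈ 360° × 18.4/29.531 = 224.3°.
cos 224.3° = (-0.716), so f = (1 − (-0.716))/2 = 0.858, so 86%.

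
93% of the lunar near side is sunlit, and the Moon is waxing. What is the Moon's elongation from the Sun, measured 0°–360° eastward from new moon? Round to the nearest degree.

cos θ = 1 − 2f = -0.860, giving a principal value of 149.3°.
Before full moon the principal value applies: θ = 149.3°.

149°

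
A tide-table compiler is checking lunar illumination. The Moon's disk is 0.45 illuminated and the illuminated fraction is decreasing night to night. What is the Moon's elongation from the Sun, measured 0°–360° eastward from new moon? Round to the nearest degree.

276°

cos θ = 1 − 2f = 0.100, giving a principal value of 84.3°.
A waning Moon lies in 180°–360°, so θ = 360° − 84.3° = 275.7°.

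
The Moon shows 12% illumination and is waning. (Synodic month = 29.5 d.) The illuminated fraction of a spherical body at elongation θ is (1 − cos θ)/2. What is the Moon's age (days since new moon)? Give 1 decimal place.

From f = (1 − cos θ)/2: cos θ = 1 − 2×0.12 = 0.760; arccos → 40.5°.
Waning ⇒ past full, so θ = 360° − 40.5° = 319.5°.
That fraction of the synodic month is 319.5/360 × 29.5 d ≈ 26.18 d.

26.2 days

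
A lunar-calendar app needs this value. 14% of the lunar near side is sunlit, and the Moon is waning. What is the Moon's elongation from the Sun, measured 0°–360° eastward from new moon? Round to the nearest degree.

316°

From f = (1 − cos θ)/2: cos θ = 1 − 2×0.14 = 0.720; arccos → 43.9°.
A waning Moon lies in 180°–360°, so θ = 360° − 43.9° = 316.1°.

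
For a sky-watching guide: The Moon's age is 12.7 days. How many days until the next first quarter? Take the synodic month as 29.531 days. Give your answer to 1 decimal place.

First quarter is 0.25 of the way through the cycle: age 0.25 × 29.531 = 7.383 d.
This lunation's first quarter (7.383 d) has passed, so add one period: 36.914 − 12.7 = 24.214 days.

24.2 days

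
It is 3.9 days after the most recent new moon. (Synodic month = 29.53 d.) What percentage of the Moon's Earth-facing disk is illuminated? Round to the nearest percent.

Elongation θ = 360° × 3.9/29.53 ≈ 47.5°.
cos 47.5° = 0.675, so f = (1 − 0.675)/2 = 0.162, so 16%.

16%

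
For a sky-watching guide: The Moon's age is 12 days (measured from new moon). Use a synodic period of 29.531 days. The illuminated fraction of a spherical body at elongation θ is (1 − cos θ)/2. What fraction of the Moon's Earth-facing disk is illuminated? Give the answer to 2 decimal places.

The Moon has covered 12/29.531 of its cycle, so θ ≈ 360° × 12/29.531 = 146.3°.
Illuminated fraction = (1 − cos 146.3°)/2 = (1 − (-0.832))/2 ≈ 0.916.

0.92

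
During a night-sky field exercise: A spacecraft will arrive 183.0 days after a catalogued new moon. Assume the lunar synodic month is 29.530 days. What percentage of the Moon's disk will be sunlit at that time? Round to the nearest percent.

183.0/29.530 = 6.197 lunations, so 6 complete cycles and 5.82 d into the next.
Phase angle: θ = 360°·(5.82 d)/(29.530 d) = 71.0°.
cos 71.0° = 0.326, so f = (1 − 0.326)/2 = 0.337, so 34%.

34%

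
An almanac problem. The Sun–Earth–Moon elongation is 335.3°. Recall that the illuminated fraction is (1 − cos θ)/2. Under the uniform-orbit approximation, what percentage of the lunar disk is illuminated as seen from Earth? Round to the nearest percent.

5%

Half-versine of 335.3°: (1 − 0.909)/2 = 0.046, i.e. 5%.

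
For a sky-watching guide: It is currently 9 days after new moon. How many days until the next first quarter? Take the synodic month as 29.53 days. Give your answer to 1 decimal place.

First quarter occurs at elongation 90°, i.e. at age 29.53 × 90/360 = 7.383 d.
This lunation's first quarter (7.383 d) has passed, so add one period: 36.913 − 9 = 27.913 days.

27.9 days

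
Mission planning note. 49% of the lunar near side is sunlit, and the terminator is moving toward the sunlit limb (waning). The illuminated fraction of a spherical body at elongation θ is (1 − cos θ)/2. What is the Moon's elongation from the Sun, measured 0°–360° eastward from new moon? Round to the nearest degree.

Invert f = (1 − cos θ)/2 to get cos θ = 1 − 2(0.49) = 0.020, hence θ₀ = arccos 0.020 = 88.9°.
A waning Moon lies in 180°–360°, so θ = 360° − 88.9° = 271.1°.

271°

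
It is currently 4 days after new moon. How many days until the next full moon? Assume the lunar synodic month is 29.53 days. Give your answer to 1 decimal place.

Full moon is 0.5 of the way through the cycle: age 0.5 × 29.53 = 14.765 d.
So 10.765 days remain (14.765 − 4).

10.8 days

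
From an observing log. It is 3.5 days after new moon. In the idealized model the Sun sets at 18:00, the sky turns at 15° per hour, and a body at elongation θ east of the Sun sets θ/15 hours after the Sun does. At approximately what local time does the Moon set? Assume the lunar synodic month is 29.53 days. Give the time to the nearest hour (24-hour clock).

21:00

The Moon has covered 3.5/29.53 of its cycle, so θ ≈ 360° × 3.5/29.53 = 42.7°.
Delay after the Sun = 42.7° / (15°/h) ≈ 2.84 h.
18:00 + 2.84 h ≈ 20:51 → 21:00 to the nearest hour.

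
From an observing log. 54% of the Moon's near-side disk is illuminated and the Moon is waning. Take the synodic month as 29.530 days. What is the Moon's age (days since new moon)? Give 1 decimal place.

From f = (1 − cos θ)/2: cos θ = 1 − 2×0.54 = -0.080; arccos → 94.6°.
Since the Moon is past full (waning), take the reflex angle: θ = 360° − 94.6° = 265.4°.
Age = 29.530 × 265.4°/360° ≈ 21.77 days.

21.8 days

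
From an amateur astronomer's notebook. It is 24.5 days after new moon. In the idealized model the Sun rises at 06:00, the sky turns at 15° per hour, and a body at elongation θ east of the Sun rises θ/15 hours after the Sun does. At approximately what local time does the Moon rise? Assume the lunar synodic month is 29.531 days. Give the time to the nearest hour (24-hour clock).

02:00

The Moon has covered 24.5/29.531 of its cycle, so θ ≈ 360° × 24.5/29.531 = 298.7°.
At 15° of sky rotation per hour, 298.7° corresponds to a 19.91 h lag.
06:00 + 19.91 h ≈ 01:55 → 02:00 to the nearest hour.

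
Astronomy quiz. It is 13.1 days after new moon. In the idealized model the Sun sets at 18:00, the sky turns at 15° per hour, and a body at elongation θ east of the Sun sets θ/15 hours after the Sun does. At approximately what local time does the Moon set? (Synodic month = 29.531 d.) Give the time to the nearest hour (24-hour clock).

Phase angle: θ = 360°·(13.1 d)/(29.531 d) = 159.7°.
At 15° of sky rotation per hour, 159.7° corresponds to a 10.65 h lag.
18:00 + 10.65 h ≈ 04:39 → 05:00 to the nearest hour.

05:00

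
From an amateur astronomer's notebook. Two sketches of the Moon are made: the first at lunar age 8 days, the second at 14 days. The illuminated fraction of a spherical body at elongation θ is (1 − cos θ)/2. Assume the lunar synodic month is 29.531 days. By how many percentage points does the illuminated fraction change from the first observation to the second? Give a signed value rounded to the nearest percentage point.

θ₁ = 360° × 8/29.531 = 97.5°, f₁ = (1 − cos θ₁)/2 = 0.565.
θ₂ = 360° × 14/29.531 = 170.7°, f₂ = (1 − cos θ₂)/2 = 0.993.
Change = f₂ − f₁ = +0.428 → +43 percentage points.

+43 pp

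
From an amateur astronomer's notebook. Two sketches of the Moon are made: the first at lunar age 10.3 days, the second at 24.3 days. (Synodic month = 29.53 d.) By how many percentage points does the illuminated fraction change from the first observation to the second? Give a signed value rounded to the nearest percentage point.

First observation: θ = 360°·10.3/29.53 = 125.6°, so f = 0.791.
Second observation: θ = 296.2°, f = 0.279.
Δf = 0.279 − 0.791 = -0.512, i.e. -51 pp.

-51 percentage points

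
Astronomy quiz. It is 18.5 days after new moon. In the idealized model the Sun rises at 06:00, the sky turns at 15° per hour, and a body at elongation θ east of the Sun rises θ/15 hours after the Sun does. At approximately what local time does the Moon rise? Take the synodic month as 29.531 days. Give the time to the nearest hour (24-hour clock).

The Moon has covered 18.5/29.531 of its cycle, so θ ≈ 360° × 18.5/29.531 = 225.5°.
At 15° of sky rotation per hour, 225.5° corresponds to a 15.04 h lag.
06:00 + 15.04 h ≈ 21:02 → 21:00 to the nearest hour.

21:00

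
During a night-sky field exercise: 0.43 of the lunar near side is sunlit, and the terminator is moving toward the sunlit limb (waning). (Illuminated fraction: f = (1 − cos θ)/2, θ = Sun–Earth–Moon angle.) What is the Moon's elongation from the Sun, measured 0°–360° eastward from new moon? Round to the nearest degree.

From f = (1 − cos θ)/2: cos θ = 1 − 2×0.43 = 0.140; arccos → 82.0°.
Waning ⇒ past full, so θ = 360° − 82.0° = 278.0°.

278°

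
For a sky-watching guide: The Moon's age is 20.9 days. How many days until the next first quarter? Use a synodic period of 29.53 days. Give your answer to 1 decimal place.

First quarter occurs at elongation 90°, i.e. at age 29.53 × 90/360 = 7.383 d.
Already past this cycle's first quarter; the next is at 7.383 + 29.53 = 36.913 d, so 36.913 − 20.9 = 16.013 days.

16.0 days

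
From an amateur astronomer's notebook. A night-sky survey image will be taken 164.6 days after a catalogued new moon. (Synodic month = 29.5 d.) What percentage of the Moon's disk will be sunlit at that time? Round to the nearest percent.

164.6 d spans 5 complete synodic months (5 × 29.5 = 147.50 d) plus 17.10 d.
Phase angle: θ = 360°·(17.10 d)/(29.5 d) = 208.7°.
cos 208.7° = (-0.877), so f = (1 − (-0.877))/2 = 0.939, so 94%.

94%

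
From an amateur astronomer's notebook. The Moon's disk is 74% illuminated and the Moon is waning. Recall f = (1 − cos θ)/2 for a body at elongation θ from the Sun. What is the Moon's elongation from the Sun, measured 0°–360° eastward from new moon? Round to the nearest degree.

241°

cos θ = 1 − 2f = -0.480, giving a principal value of 118.7°.
Since the Moon is past full (waning), take the reflex angle: θ = 360° − 118.7° = 241.3°.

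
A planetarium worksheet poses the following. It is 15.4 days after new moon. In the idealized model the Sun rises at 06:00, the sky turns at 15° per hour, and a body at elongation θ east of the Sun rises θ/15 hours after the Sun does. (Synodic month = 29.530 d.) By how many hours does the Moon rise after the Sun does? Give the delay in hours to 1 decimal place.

Elongation θ = 360° × 15.4/29.530 ≈ 187.7°.
At 15° of sky rotation per hour, 187.7° corresponds to a 12.52 h lag.
So the Moon rises 12.52 h after the Sun.

12.5 h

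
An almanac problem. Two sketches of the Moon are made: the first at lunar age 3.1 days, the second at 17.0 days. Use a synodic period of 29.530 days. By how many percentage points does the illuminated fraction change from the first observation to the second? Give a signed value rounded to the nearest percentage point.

θ₁ = 360° × 3.1/29.530 = 37.8°, f₁ = (1 − cos θ₁)/2 = 0.105.
θ₂ = 360° × 17.0/29.530 = 207.2°, f₂ = (1 − cos θ₂)/2 = 0.945.
Change = f₂ − f₁ = +0.840 → +84 percentage points.

+84 pp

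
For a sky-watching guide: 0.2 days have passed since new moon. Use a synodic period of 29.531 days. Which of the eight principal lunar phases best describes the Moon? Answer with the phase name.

new moon

θ ≈ 360° × 0.2/29.531 = 2°, which falls in the new moon sector.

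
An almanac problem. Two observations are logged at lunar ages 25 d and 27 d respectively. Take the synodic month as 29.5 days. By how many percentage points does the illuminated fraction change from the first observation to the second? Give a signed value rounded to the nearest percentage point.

-14 pp

θ₁ = 360° × 25/29.5 = 305.1°, f₁ = (1 − cos θ₁)/2 = 0.213.
θ₂ = 360° × 27/29.5 = 329.5°, f₂ = (1 − cos θ₂)/2 = 0.069.
Change = f₂ − f₁ = -0.143 → -14 percentage points.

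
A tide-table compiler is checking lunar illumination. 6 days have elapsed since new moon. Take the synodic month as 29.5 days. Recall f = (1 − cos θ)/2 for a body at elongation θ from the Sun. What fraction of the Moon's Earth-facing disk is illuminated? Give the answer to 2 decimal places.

Elongation θ = 360° × 6/29.5 ≈ 73.2°.
With cos θ = 0.289, the lit fraction is (1 − 0.289)/2 ≈ 0.356.

0.36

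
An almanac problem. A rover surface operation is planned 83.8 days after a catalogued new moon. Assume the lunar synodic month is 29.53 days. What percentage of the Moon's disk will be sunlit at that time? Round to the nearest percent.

24%

83.8/29.53 = 2.838 lunations, so 2 complete cycles and 24.74 d into the next.
Phase angle: θ = 360°·(24.74 d)/(29.53 d) = 301.6°.
Illuminated fraction = (1 − cos 301.6°)/2 = (1 − 0.524)/2 ≈ 0.238, so 24%.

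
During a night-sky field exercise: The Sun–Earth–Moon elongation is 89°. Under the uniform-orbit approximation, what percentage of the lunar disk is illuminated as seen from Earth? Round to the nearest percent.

49%

Half-versine of 89°: (1 − 0.017)/2 = 0.491, i.e. 49%.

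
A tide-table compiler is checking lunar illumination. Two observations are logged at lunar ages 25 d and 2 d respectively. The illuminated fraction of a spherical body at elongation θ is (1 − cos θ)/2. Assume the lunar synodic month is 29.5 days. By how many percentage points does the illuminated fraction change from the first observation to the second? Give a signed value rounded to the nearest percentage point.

First observation: θ = 360°·25/29.5 = 305.1°, so f = 0.213.
Second observation: θ = 24.4°, f = 0.045.
Δf = 0.045 − 0.213 = -0.168, i.e. -17 pp.

-17 percentage points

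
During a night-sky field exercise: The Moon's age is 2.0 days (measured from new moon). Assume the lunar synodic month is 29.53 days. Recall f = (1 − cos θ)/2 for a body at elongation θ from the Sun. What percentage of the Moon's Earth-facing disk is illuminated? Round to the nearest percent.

Elongation θ = 360° × 2.0/29.53 ≈ 24.4°.
cos 24.4° = 0.911, so f = (1 − 0.911)/2 = 0.045, so 4%.

4%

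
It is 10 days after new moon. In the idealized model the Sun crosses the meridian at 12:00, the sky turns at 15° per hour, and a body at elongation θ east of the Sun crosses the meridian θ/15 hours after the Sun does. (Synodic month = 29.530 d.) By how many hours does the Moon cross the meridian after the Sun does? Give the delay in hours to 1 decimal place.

8.1 h

Elongation θ = 360° × 10/29.530 ≈ 121.9°.
Delay after the Sun = 121.9° / (15°/h) ≈ 8.13 h.
So the Moon crosses the meridian 8.13 h after the Sun.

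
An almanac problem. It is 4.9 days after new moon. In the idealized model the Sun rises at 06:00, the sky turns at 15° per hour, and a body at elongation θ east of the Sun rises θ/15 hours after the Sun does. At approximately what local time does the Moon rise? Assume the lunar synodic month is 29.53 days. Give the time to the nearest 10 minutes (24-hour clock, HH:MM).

10:00

Phase angle: θ = 360°·(4.9 d)/(29.53 d) = 59.7°.
At 15° of sky rotation per hour, 59.7° corresponds to a 3.98 h lag.
06:00 + 3.982 h ≈ 09:59 → 10:00 to the nearest ten minutes.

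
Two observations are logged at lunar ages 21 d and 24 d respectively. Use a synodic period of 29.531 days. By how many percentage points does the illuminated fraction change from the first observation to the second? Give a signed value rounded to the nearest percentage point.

-31 percentage points

θ₁ = 360° × 21/29.531 = 256.0°, f₁ = (1 − cos θ₁)/2 = 0.621.
θ₂ = 360° × 24/29.531 = 292.6°, f₂ = (1 − cos θ₂)/2 = 0.308.
Change = f₂ − f₁ = -0.313 → -31 percentage points.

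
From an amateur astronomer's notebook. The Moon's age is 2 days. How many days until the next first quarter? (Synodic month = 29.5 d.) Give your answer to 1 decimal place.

First quarter occurs at elongation 90°, i.e. at age 29.5 × 90/360 = 7.375 d.
That is 7.375 − 2 = 5.375 days ahead.

5.4 days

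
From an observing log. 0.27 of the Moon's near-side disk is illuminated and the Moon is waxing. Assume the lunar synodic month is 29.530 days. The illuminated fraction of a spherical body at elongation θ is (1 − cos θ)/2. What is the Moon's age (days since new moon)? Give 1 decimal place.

Invert f = (1 − cos θ)/2 to get cos θ = 1 − 2(0.27) = 0.460, hence θ₀ = arccos 0.460 = 62.6°.
The Moon is waxing (0°–180°), so θ = 62.6° directly.
That fraction of the synodic month is 62.6/360 × 29.530 d ≈ 5.14 d.

5.1 days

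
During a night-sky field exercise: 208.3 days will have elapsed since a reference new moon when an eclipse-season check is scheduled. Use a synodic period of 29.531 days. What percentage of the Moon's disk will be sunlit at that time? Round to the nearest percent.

3%

208.3 d spans 7 complete synodic months (7 × 29.531 = 206.72 d) plus 1.58 d.
Phase angle: θ = 360°·(1.58 d)/(29.531 d) = 19.3°.
cos 19.3° = 0.944, so f = (1 − 0.944)/2 = 0.028, so 3%.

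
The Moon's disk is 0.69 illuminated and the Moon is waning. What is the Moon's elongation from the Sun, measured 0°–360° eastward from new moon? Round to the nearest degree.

248°

Invert f = (1 − cos θ)/2 to get cos θ = 1 − 2(0.69) = -0.380, hence θ₀ = arccos -0.380 = 112.3°.
Since the Moon is past full (waning), take the reflex angle: θ = 360° − 112.3° = 247.7°.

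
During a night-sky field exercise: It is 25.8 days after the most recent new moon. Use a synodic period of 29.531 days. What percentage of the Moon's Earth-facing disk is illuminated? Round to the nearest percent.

15%

Phase angle: θ = 360°·(25.8 d)/(29.531 d) = 314.5°.
Illuminated fraction = (1 − cos 314.5°)/2 = (1 − 0.701)/2 ≈ 0.149, so 15%.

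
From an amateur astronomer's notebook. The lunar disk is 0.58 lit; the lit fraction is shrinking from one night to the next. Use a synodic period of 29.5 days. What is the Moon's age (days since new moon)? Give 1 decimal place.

21.4 days

Invert f = (1 − cos θ)/2 to get cos θ = 1 − 2(0.58) = -0.160, hence θ₀ = arccos -0.160 = 99.2°.
Since the Moon is past full (waning), take the reflex angle: θ = 360° − 99.2° = 260.8°.
That fraction of the synodic month is 260.8/360 × 29.5 d ≈ 21.37 d.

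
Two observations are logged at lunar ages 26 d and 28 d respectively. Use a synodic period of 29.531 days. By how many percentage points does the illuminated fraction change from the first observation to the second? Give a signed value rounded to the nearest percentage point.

First observation: θ = 360°·26/29.531 = 317.0°, so f = 0.135.
Second observation: θ = 341.3°, f = 0.026.
Δf = 0.026 − 0.135 = -0.108, i.e. -11 pp.

-11 percentage points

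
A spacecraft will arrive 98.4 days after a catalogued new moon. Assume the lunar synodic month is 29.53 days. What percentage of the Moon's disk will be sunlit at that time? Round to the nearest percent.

75%

98.4 d spans 3 complete synodic months (3 × 29.53 = 88.59 d) plus 9.81 d.
Phase angle: θ = 360°·(9.81 d)/(29.53 d) = 119.6°.
Illuminated fraction = (1 − cos 119.6°)/2 = (1 − (-0.494))/2 ≈ 0.747, so 75%.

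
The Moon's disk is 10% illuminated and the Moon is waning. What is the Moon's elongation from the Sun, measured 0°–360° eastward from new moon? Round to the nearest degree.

cos θ = 1 − 2f = 0.800, giving a principal value of 36.9°.
Since the Moon is past full (waning), take the reflex angle: θ = 360° − 36.9° = 323.1°.

323°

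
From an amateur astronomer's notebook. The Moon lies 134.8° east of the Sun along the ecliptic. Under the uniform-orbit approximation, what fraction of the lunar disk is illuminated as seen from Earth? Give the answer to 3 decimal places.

0.852

cos 134.8° = (-0.705), so f = (1 − (-0.705))/2 = 0.852.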